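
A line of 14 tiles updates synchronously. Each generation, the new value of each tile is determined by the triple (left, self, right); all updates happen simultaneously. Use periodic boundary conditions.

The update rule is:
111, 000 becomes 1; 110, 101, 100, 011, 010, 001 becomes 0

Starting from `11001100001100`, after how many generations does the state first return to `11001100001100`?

14

generation 1: 00000001100000
generation 2: 11111100001111
generation 3: 11111001100111
generation 4: 11110000000011
generation 5: 11100111111001
generation 6: 11000011110000
generation 7: 00011001100110
generation 8: 11000000000000
generation 9: 00011111111110
generation 10: 11001111111100
generation 11: 00000111111000
generation 12: 11110011110011
generation 13: 11100001100001
generation 14: 11001100001100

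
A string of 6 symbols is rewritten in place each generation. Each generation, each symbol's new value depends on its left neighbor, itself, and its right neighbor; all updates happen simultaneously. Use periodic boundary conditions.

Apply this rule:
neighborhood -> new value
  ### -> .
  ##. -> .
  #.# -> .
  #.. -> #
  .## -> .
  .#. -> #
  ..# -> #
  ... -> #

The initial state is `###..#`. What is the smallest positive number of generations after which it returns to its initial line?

...##.
###..#

2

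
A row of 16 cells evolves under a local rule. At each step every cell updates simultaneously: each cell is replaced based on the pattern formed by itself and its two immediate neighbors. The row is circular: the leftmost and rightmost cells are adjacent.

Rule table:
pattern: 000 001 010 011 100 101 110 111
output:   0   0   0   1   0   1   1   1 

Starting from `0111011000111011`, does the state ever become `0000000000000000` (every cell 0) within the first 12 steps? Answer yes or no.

1111111000111111
1111111000111111  (fixed point — unchanged through step 12)
step 12 is 1111111000111111, still not uniform 0

no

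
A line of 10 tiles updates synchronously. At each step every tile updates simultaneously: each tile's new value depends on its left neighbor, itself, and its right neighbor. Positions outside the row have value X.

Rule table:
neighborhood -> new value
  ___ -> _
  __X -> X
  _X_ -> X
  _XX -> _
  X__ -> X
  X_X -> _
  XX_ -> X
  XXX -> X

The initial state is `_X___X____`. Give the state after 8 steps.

XXXXXXX_X_

_XX_XXX__X
__X__XXXX_
XXXXX_XXX_
XXXXX__XX_
XXXXXXX_X_
XXXXXXX_X_  (fixed point — unchanged through step 8)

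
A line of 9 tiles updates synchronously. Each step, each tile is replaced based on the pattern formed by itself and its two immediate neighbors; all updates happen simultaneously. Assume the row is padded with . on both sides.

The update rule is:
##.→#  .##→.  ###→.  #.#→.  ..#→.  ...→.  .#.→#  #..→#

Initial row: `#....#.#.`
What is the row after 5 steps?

step 1: ##...#.##
step 2: .##..#..#
step 3: ..##.##.#
step 4: ...#..#.#
step 5: ...##.#.#

...##.#.#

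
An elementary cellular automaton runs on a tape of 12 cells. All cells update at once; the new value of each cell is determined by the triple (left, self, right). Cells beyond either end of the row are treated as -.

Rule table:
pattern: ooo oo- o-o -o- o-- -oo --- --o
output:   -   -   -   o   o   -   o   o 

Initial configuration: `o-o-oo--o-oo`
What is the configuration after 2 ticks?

tick 1: o-o---ooo---
tick 2: o-oooo---ooo

o-oooo---ooo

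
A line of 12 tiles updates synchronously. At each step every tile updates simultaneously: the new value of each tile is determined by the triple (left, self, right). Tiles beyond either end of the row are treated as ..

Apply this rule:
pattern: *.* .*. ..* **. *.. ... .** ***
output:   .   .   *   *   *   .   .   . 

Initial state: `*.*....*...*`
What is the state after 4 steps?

step 1: ...*..*.*.*.
step 2: ..*.**.....*
step 3: .*...**...*.
step 4: *.*.*.**.*.*

*.*.*.**.*.*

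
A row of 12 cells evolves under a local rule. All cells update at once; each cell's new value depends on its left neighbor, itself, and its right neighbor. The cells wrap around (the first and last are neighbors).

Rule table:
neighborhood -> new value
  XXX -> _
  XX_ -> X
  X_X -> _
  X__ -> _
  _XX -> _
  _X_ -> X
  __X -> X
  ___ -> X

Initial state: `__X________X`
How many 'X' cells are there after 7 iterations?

10

_XX_XXXXXXXX
__X________X  (repeats iteration 0; period 2)
iteration 7: _XX_XXXXXXXX
count of X: 10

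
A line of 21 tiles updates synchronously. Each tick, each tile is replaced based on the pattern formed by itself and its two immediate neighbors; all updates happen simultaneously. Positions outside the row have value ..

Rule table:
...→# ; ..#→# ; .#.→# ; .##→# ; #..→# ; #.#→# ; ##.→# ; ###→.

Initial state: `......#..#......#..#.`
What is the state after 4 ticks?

#...................#

#####################
#...................#
#####################  (repeats tick 1; period 2)
tick 4: #...................#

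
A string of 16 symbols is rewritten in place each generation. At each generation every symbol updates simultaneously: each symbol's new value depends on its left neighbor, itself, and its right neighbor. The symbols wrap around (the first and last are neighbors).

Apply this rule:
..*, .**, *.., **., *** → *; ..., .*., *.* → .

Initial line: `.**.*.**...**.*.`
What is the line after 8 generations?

***...***.***..*
****.****.******
****.****.******  (fixed point — unchanged through generation 8)

****.****.******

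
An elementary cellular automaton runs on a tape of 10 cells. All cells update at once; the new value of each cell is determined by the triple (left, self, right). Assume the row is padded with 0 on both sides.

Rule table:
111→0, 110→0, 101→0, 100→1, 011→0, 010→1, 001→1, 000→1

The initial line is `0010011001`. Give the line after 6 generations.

0000011000

1111100111
0000011000
1111100111  (repeats generation 1; period 2)
generation 6: 0000011000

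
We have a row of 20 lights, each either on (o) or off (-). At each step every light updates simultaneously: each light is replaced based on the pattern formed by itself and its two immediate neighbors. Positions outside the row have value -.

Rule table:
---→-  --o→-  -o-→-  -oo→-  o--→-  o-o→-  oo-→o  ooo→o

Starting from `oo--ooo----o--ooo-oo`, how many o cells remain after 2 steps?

2

-o---oo--------oo--o
------o---------o---
count of o: 2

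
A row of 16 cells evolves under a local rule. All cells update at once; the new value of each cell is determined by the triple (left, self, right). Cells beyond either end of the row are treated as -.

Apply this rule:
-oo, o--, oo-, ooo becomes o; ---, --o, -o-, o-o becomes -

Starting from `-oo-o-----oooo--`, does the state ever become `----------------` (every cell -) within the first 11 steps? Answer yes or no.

step 1: -oo--o----ooooo-
step 2: -ooo--o---oooooo
step 3: -oooo--o--oooooo
step 4: -ooooo--o-oooooo
step 5: -oooooo---oooooo
step 6: -ooooooo--oooooo
step 7: -oooooooo-oooooo
step 8: -oooooooo-oooooo  (fixed point — unchanged through step 11)
step 11 is -oooooooo-oooooo, still not uniform -

no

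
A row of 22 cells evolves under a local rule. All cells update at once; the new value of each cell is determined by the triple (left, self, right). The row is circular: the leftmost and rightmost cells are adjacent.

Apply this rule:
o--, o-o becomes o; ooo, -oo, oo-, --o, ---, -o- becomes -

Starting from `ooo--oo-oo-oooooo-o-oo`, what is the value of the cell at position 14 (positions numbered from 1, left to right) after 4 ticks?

o

---o---o--o------o-o--
----o---o--o------o-o-
-----o---o--o------o-o
o-----o---o--o------o-
position 14 holds o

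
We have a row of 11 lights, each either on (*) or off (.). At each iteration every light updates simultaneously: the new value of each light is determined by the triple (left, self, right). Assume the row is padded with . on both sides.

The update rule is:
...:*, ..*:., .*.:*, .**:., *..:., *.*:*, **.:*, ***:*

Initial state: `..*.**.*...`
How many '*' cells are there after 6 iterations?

6

iteration 1: *.**.***.**
iteration 2: **.**.***.*
iteration 3: .**.**.****
iteration 4: ..**.**.***
iteration 5: *..**.**.**
iteration 6: *...**.**.*
count of *: 6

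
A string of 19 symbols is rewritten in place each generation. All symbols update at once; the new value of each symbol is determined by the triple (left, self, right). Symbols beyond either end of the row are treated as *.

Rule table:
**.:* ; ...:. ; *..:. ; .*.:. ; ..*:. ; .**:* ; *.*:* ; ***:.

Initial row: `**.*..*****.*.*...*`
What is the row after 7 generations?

.**...*...**.*....*
***.......***.....*
..*.......*.*.....*
...........*......*
..................*
..................*  (fixed point — unchanged through generation 7)

..................*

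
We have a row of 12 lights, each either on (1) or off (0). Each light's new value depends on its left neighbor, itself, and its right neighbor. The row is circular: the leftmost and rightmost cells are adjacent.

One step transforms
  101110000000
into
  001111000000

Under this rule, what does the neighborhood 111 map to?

1

At position 3 the neighborhood is 111; the next row has 1 there.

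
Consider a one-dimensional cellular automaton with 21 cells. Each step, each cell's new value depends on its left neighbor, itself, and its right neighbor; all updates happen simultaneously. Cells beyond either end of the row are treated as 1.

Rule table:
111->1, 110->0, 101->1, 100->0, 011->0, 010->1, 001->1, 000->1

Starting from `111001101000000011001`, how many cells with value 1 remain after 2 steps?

110010011011111100010
100110100101111001111
count of 1: 13

13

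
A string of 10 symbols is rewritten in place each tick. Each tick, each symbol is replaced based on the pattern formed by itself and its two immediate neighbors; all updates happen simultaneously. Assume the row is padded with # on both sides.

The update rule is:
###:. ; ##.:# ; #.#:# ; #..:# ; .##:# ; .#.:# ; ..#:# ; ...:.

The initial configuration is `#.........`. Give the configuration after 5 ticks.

##.......#
.##.....##
####...##.
...##.####
#.#####...

#.#####...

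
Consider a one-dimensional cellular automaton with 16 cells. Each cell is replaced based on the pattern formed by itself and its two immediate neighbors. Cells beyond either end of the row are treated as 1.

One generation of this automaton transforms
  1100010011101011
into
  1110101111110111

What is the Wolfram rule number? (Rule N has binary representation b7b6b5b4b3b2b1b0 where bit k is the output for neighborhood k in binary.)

position 0: 111 → 1  (bit 7 = 1)
position 1: 110 → 1  (bit 6 = 1)
position 11: 101 → 1  (bit 5 = 1)
position 2: 100 → 1  (bit 4 = 1)
position 8: 011 → 1  (bit 3 = 1)
position 5: 010 → 0  (bit 2 = 0)
position 4: 001 → 1  (bit 1 = 1)
position 3: 000 → 0  (bit 0 = 0)
bits b7..b0 = 11111010 = 250

250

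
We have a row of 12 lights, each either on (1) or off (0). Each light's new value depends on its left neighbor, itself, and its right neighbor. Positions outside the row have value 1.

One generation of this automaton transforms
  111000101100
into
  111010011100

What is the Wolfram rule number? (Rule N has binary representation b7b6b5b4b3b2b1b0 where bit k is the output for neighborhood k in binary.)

position 0: 111 → 1  (bit 7 = 1)
position 2: 110 → 1  (bit 6 = 1)
position 7: 101 → 1  (bit 5 = 1)
position 3: 100 → 0  (bit 4 = 0)
position 8: 011 → 1  (bit 3 = 1)
position 6: 010 → 0  (bit 2 = 0)
position 5: 001 → 0  (bit 1 = 0)
position 4: 000 → 1  (bit 0 = 1)
bits b7..b0 = 11101001 = 233

233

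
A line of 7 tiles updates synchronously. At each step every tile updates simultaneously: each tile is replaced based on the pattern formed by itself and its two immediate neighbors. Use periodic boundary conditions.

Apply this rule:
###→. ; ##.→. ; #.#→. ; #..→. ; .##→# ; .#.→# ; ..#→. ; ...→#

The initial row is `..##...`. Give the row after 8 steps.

#.#..#.

step 1: #.#..##
step 2: ..#..#.
step 3: #.#..#.
step 4: #.#..#.  (fixed point — unchanged through step 8)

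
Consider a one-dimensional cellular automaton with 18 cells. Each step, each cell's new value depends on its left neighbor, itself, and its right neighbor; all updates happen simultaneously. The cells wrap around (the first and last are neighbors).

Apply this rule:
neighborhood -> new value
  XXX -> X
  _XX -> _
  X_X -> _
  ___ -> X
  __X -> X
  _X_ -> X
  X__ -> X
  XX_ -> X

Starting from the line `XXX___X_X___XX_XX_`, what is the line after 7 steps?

XXXXX__XXXXXX_XX__

_XXXXXX_XXXX_X__X_
X_XXXXX__XXX_XXXXX
X__XXXXXX_XX__XXXX
XXX_XXXXX__XXX_XXX
XXX__XXXXXX_XX__XX
XXXXX_XXXXX__XXX_X
XXXXX__XXXXXX_XX__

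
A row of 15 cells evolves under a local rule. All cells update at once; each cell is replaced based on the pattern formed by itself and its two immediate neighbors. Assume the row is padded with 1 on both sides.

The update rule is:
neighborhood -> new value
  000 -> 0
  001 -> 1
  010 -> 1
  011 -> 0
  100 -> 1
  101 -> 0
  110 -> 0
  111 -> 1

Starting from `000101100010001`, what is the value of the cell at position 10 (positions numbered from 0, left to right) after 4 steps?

1

101100010111010
000010110010010
100110001111110
011001010111100
position 10 holds 1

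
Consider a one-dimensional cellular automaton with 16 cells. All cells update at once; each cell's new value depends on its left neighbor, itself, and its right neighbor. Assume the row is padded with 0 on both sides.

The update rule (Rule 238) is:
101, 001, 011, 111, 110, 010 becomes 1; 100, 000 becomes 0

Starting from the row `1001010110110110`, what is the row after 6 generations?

1111111111111110

generation 1: 1011111111111110
generation 2: 1111111111111110
generation 3: 1111111111111110  (fixed point — unchanged through generation 6)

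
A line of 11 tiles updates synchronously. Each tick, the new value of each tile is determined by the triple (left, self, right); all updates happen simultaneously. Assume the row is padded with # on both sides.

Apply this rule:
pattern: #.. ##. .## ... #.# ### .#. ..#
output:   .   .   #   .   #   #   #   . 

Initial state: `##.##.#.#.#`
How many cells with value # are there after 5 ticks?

10

#.##.######
.##.#######
##.########
#.#########
.##########
count of #: 10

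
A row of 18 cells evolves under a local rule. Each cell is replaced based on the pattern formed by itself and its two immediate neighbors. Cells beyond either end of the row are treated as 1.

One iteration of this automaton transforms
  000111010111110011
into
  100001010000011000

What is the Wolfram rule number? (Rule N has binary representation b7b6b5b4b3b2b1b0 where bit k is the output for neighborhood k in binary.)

position 4: 111 → 0  (bit 7 = 0)
position 5: 110 → 1  (bit 6 = 1)
position 6: 101 → 0  (bit 5 = 0)
position 0: 100 → 1  (bit 4 = 1)
position 3: 011 → 0  (bit 3 = 0)
position 7: 010 → 1  (bit 2 = 1)
position 2: 001 → 0  (bit 1 = 0)
position 1: 000 → 0  (bit 0 = 0)
bits b7..b0 = 01010100 = 84

84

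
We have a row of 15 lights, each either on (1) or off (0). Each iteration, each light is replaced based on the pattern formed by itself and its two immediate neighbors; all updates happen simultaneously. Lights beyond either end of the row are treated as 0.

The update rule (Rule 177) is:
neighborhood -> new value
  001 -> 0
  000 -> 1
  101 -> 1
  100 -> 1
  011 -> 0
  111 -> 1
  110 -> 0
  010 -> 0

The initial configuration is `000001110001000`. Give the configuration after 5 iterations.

iteration 1: 111100101100111
iteration 2: 011010010010010
iteration 3: 000101001001001
iteration 4: 110010100100100
iteration 5: 001001010010011

001001010010011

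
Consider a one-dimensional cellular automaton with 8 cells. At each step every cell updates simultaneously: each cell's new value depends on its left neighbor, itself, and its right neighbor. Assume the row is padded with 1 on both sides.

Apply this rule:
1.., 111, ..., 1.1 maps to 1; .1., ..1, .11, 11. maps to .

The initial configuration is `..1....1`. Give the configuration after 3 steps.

1.1..1.1

1..111..
.1..1.1.
1.1..1.1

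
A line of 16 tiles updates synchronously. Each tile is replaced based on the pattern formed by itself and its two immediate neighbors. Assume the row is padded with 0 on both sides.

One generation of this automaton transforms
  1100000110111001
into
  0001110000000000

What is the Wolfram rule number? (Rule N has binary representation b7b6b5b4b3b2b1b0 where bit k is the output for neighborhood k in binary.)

1

position 11: 111 → 0  (bit 7 = 0)
position 1: 110 → 0  (bit 6 = 0)
position 9: 101 → 0  (bit 5 = 0)
position 2: 100 → 0  (bit 4 = 0)
position 0: 011 → 0  (bit 3 = 0)
position 15: 010 → 0  (bit 2 = 0)
position 6: 001 → 0  (bit 1 = 0)
position 3: 000 → 1  (bit 0 = 1)
bits b7..b0 = 00000001 = 1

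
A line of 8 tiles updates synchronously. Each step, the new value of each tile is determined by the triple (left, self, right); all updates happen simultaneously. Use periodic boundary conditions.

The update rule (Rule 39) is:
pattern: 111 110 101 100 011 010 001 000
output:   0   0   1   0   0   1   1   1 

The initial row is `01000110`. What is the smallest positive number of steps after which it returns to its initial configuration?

11011000
00100011
01101100
10010001
00110110
11001000
00011011
01100100
10001101
00110010
11000110
00011001
01100011
10001100
10110001
01000110

16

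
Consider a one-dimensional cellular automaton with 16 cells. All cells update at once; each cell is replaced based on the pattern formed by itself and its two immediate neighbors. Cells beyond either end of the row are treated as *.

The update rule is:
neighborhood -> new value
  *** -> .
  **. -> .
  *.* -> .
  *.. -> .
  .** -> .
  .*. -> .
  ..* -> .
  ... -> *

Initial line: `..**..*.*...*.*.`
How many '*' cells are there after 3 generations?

1

..........*.....
.********...***.
..........*.....
count of *: 1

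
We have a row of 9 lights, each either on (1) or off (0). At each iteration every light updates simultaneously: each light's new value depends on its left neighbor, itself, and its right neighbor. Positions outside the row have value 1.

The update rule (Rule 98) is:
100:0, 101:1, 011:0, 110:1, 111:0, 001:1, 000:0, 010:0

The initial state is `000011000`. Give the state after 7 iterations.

iteration 1: 000101001
iteration 2: 001010010
iteration 3: 010100101
iteration 4: 101001010
iteration 5: 110010101
iteration 6: 010101010
iteration 7: 101010101

101010101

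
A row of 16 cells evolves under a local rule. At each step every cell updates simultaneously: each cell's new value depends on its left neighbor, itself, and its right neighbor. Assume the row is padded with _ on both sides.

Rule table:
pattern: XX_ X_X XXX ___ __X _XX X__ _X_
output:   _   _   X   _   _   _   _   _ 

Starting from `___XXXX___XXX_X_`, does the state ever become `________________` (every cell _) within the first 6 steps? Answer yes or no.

____XX_____X____
________________
all cells are _ at step 2

yes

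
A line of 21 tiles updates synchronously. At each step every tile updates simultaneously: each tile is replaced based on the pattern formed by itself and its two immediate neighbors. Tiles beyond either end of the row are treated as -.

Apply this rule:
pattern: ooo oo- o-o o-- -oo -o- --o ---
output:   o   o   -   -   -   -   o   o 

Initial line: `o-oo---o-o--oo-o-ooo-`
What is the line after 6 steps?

oooo--oo--oo------oo-

---o-oo----o-o----oo-
ooo---o-ooo----ooo-o-
-oo-oo---oo-ooo-oo---
o-o--o-oo-o--oo--o-oo
----o---o---o-o-o---o
oooo--oo--oo------oo-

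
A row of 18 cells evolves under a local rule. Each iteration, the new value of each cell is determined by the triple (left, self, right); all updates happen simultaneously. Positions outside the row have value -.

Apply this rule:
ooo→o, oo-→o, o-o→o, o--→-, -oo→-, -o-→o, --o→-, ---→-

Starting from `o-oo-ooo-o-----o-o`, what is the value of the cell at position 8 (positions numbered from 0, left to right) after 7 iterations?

-

oo-oo-oooo-----ooo
-oo-oo-ooo------oo
--oo-oo-oo-------o
---oo-oo-o-------o
----oo-ooo-------o
-----oo-oo-------o
------oo-o-------o
position 8 holds -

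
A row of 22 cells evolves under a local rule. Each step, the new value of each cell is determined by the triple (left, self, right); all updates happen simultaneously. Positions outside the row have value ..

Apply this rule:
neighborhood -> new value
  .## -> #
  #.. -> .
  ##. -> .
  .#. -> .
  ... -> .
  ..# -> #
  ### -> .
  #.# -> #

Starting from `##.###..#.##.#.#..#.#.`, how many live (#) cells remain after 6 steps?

step 1: #.##...#.##.#.#..#.#..
step 2: .##...#.##.#.#..#.#...
step 3: ##...#.##.#.#..#.#....
step 4: #...#.##.#.#..#.#.....
step 5: ...#.##.#.#..#.#......
step 6: ..#.##.#.#..#.#.......
count of #: 7

7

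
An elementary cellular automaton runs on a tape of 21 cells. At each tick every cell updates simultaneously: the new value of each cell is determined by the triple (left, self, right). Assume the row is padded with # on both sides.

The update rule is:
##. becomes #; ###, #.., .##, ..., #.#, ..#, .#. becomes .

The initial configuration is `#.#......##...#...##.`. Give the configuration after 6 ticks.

#....................

#.........#........#.
#....................
#....................  (fixed point — unchanged through tick 6)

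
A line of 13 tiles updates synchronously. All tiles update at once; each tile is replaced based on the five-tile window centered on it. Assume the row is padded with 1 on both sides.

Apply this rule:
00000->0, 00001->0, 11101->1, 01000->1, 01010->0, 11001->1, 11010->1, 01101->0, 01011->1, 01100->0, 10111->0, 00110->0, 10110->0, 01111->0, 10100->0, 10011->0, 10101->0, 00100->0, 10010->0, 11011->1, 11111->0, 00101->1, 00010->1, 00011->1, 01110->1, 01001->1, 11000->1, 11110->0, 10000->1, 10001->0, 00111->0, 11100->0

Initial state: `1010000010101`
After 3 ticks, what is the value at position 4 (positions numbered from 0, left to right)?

0

tick 1: 1101100110010
tick 2: 0110010001011
tick 3: 1001001011100
position 4 holds 0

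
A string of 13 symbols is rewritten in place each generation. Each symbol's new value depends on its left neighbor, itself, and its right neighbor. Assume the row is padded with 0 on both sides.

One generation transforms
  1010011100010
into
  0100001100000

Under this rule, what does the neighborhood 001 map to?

At position 4 the neighborhood is 001; the next row has 0 there.

0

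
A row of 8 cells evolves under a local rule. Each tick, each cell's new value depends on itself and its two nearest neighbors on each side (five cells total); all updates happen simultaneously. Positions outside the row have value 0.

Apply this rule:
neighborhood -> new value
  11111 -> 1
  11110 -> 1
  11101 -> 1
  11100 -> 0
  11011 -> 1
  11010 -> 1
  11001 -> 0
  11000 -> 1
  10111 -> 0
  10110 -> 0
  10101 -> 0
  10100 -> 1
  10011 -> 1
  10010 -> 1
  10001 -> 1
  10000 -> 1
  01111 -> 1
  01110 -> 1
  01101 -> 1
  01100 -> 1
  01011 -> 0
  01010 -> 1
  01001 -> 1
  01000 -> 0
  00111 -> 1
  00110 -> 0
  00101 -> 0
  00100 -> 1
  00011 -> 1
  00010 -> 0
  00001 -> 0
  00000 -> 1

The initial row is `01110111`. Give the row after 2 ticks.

11111110

11111010
11111110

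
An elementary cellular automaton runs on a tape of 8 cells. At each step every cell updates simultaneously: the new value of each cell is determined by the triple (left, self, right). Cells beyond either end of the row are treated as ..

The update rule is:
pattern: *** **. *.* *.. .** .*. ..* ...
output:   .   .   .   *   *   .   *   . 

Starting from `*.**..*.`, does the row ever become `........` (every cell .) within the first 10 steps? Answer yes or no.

no

..*.**.*
.*..*...
*.**.*..
..*...*.
.*.*.*.*
*.......
.*......
*.*.....
...*....
..*.*...
step 10 is ..*.*..., still not uniform .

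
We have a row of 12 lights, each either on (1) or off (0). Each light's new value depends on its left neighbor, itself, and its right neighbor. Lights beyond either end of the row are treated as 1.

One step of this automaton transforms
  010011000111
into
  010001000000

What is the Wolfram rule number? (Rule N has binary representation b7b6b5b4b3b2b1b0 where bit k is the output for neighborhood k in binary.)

position 10: 111 → 0  (bit 7 = 0)
position 5: 110 → 1  (bit 6 = 1)
position 0: 101 → 0  (bit 5 = 0)
position 2: 100 → 0  (bit 4 = 0)
position 4: 011 → 0  (bit 3 = 0)
position 1: 010 → 1  (bit 2 = 1)
position 3: 001 → 0  (bit 1 = 0)
position 7: 000 → 0  (bit 0 = 0)
bits b7..b0 = 01000100 = 68

68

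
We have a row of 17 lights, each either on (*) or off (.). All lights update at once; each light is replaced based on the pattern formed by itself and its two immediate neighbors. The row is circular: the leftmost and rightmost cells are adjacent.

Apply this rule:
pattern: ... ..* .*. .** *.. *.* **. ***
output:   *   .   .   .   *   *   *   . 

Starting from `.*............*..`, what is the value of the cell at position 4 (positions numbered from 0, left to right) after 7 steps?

..***********..**
*...........**..*
***********..**..
..........**..**.
*********..**..**
........**..**...
*******..**..****
position 4 holds *

*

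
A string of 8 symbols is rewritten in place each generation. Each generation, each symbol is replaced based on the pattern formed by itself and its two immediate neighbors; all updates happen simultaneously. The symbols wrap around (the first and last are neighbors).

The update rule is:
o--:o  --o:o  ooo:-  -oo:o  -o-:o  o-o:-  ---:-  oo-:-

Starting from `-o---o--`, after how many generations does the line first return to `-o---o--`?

8

ooo-ooo-
o---o---
oo-ooo-o
---o---o
o-ooo-oo
--o---o-
-ooo-ooo
-o---o--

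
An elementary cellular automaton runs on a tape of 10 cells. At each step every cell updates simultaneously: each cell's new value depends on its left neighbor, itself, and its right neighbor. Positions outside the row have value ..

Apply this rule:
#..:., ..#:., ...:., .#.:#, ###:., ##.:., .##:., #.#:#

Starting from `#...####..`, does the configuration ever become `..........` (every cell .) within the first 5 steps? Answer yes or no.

no

#.........
#.........  (fixed point — unchanged through step 5)
step 5 is #........., still not uniform .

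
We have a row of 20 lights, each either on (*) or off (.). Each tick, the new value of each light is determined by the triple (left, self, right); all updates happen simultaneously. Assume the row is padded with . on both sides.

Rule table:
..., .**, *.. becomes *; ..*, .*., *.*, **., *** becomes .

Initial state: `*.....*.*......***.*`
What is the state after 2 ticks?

tick 1: .****....*****.*....
tick 2: .*...***.*......****

.*...***.*......****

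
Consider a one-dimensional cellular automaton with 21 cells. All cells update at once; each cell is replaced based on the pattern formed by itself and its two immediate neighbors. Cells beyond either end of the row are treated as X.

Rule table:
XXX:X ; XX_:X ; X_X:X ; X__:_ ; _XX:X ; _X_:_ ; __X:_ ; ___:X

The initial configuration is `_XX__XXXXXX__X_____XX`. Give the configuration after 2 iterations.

XXX__XXXXXX_XX_XXXXXX

XXX__XXXXXX____XXX_XX
XXX__XXXXXX_XX_XXXXXX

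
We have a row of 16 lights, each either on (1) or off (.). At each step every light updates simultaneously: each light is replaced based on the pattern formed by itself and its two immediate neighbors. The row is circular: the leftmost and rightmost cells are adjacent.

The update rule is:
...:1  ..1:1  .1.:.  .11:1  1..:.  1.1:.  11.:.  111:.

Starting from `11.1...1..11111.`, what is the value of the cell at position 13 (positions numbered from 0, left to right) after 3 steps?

.

1....11..11.....
..1111..11..1111
.11....11..11...
position 13 holds .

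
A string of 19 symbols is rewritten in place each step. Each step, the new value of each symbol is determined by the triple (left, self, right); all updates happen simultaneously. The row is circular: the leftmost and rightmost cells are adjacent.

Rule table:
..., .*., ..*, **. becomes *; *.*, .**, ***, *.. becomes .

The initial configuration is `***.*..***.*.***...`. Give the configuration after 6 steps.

..*.*.*..*.*...*.**
.**.*.*.**.*.***..*
..*.*.*..*.*...*.**  (repeats step 1; period 2)
step 6: .**.*.*.**.*.***..*

.**.*.*.**.*.***..*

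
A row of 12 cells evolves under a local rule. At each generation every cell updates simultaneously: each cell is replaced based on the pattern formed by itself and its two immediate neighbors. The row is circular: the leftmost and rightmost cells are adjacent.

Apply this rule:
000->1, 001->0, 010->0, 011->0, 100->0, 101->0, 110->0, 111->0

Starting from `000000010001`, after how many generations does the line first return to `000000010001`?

011111000100
000000010001

2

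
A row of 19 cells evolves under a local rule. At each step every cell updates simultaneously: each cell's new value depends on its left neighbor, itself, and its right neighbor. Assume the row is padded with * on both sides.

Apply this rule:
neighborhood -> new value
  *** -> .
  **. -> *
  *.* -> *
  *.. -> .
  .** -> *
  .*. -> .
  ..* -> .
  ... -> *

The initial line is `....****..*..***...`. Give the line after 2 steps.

.**.*..*.....*.*.*.
****.....***..*.*.*

****.....***..*.*.*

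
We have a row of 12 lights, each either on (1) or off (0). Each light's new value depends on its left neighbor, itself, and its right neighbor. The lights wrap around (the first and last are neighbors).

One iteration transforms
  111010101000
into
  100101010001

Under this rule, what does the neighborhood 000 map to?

0

At position 10 the neighborhood is 000; the next row has 0 there.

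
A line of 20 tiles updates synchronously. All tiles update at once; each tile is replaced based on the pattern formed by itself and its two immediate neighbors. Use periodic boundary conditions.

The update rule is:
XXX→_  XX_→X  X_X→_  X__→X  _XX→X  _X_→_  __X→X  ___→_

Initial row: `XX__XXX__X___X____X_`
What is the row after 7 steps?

XXXXX_XXX_X_X_X__X__
X___X_X_X______XX_XX
XX_X_____X____XXX_X_
XX__X___X_X__XX_X___
XXXX_X_X___XXXX__X_X
___X____X_XX__XXX__X
X_X_X__X__XXXXX_XXX_

X_X_X__X__XXXXX_XXX_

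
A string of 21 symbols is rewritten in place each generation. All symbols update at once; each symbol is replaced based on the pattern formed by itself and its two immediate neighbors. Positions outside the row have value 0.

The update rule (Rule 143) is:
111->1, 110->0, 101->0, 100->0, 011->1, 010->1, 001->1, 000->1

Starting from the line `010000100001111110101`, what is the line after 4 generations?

110111101111111100101
100111001111111001101
101110011111110011001
101100111111100110011

101100111111100110011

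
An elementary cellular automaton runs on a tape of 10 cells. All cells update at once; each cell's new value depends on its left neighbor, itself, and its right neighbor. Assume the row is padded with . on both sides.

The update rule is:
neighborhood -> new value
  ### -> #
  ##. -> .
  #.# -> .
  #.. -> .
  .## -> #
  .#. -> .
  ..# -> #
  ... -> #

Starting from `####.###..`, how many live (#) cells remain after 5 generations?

5

###..##..#
##..##..#.
#..##..#..
..##..#..#
###..#..#.
count of #: 5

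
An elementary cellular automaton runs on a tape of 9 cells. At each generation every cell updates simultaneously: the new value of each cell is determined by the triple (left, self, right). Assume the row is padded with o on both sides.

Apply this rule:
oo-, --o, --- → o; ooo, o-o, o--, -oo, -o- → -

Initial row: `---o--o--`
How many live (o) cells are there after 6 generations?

2

generation 1: -oo--o--o
generation 2: --o-o--o-
generation 3: -o----o--
generation 4: ---ooo--o
generation 5: -oo--o-o-
generation 6: --o-o----
count of o: 2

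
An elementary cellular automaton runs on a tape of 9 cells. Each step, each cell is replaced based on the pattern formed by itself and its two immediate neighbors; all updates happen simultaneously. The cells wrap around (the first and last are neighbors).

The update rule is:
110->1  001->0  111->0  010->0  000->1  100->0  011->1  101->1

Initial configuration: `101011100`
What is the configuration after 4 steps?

100000011

010110100
001111001
001001000
100000011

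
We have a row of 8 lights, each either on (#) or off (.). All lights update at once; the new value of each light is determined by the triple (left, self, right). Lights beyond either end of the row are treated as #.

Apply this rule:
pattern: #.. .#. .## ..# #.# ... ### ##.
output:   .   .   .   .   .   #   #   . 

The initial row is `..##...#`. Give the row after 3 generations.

..#..##.

generation 1: .....#..
generation 2: .###....
generation 3: ..#..##.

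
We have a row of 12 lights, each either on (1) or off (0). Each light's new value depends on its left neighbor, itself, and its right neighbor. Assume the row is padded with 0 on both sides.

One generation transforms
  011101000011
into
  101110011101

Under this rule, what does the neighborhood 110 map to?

1

At position 3 the neighborhood is 110; the next row has 1 there.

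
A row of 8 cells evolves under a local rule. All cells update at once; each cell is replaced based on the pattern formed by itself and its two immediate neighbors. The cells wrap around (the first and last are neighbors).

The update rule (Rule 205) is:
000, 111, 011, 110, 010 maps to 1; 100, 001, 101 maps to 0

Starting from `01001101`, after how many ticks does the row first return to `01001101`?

tick 1: 01001101

1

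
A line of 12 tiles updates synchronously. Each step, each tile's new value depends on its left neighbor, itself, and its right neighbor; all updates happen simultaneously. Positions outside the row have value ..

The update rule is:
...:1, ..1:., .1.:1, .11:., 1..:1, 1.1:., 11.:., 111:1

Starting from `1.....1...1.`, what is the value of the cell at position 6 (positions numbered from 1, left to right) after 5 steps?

11111.111.11
.111...1....
..1.11.11111
1.1.....111.
1.11111..1.1
position 6 holds 1

1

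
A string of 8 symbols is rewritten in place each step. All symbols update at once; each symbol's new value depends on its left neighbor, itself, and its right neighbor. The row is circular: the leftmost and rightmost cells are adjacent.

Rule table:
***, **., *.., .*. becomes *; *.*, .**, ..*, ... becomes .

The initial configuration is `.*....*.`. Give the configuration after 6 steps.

.**...**
..**...*
*..**..*
**..**..
.**..**.
..**..**

..**..**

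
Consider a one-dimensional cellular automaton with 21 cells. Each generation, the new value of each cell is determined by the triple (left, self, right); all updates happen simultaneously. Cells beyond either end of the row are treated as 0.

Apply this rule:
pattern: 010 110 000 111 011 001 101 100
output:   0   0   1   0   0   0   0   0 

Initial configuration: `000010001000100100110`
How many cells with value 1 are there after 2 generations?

generation 1: 111000100010000000000
generation 2: 000010001000111111111
count of 1: 11

11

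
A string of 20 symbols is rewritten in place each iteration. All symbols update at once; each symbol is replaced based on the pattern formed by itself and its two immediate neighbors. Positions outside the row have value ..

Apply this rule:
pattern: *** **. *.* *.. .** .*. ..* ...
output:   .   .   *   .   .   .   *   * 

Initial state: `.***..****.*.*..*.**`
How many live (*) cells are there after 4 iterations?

*....*....*.*..*.*..
..***..***.*..*.*..*
**....*...*..*.*..*.
...***..**..*.*..*..
count of *: 8

8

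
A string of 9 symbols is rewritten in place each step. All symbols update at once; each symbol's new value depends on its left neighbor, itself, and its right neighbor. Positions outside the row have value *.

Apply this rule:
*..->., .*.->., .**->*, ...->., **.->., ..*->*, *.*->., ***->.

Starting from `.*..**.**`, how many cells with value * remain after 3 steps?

4

...**..*.
..**..*..
.**..*..*
count of *: 4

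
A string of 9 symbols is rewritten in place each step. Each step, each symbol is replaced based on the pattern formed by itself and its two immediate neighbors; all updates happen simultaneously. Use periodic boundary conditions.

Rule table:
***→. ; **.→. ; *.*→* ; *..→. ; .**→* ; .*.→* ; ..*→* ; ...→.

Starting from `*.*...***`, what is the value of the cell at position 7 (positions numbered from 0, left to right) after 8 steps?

*

.**..**..
**..**...
*..**...*
..**...**
.**...**.
**...**..
*...**..*
...**..**
position 7 holds *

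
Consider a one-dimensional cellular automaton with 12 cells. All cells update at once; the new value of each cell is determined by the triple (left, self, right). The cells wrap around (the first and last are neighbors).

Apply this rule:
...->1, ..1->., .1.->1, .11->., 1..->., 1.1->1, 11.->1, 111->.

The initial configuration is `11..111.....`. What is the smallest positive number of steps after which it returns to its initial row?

.1....1.111.
.1.11.11..1.
.11.11.1..1.
..11.111..1.
1..11..1..1.
1...1..1..11
1.1.1..1....
11111..1.11.
....1..11.11
.11.1...11.1
1.111.1..111
11..111.....

12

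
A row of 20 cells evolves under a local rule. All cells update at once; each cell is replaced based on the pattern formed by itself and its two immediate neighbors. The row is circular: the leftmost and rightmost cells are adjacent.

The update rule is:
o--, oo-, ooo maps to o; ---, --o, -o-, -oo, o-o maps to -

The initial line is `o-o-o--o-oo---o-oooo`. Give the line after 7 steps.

---oooo----o----oo--

o----o----oo-----ooo
oo----o----oo-----oo
ooo----o----oo-----o
oooo----o----oo-----
-oooo----o----oo----
--oooo----o----oo---
---oooo----o----oo--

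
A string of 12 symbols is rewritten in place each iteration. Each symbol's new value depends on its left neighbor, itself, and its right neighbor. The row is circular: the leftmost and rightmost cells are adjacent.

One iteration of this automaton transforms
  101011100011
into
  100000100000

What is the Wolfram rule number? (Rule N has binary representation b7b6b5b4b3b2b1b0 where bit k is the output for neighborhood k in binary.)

64

position 5: 111 → 0  (bit 7 = 0)
position 0: 110 → 1  (bit 6 = 1)
position 1: 101 → 0  (bit 5 = 0)
position 7: 100 → 0  (bit 4 = 0)
position 4: 011 → 0  (bit 3 = 0)
position 2: 010 → 0  (bit 2 = 0)
position 9: 001 → 0  (bit 1 = 0)
position 8: 000 → 0  (bit 0 = 0)
bits b7..b0 = 01000000 = 64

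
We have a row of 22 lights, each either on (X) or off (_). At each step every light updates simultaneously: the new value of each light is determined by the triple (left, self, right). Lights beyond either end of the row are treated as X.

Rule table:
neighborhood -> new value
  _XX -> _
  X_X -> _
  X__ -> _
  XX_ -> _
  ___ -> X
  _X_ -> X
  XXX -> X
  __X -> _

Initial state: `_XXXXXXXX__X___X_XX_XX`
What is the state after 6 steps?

__XXXXXX___X_X_X_____X
___XXXX__X_X_X_X_XXX__
_X__XX___X_X_X_X__X___
_X_____X_X_X_X_X__X_X_
_X_XXX_X_X_X_X_X__X_X_
_X__X__X_X_X_X_X__X_X_

_X__X__X_X_X_X_X__X_X_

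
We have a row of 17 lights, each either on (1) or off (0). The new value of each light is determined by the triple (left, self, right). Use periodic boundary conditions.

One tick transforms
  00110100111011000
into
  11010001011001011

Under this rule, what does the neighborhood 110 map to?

At position 3 the neighborhood is 110; the next row has 1 there.

1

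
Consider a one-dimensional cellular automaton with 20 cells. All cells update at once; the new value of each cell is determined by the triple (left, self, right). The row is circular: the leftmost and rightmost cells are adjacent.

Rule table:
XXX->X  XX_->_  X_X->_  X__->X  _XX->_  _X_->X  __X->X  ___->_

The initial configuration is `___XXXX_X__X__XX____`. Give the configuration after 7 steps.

_XXXXXX__XX_X_____X_

__X_XX__XXXXXX__X___
_XX___XX_XXXX_XXXX__
X__X_X____XX___XX_X_
XXXX_XX__X__X_X___X_
_XX____XXXXXX_XX_XX_
X__X__X_XXXX_______X
_XXXXXX__XX_X_____X_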